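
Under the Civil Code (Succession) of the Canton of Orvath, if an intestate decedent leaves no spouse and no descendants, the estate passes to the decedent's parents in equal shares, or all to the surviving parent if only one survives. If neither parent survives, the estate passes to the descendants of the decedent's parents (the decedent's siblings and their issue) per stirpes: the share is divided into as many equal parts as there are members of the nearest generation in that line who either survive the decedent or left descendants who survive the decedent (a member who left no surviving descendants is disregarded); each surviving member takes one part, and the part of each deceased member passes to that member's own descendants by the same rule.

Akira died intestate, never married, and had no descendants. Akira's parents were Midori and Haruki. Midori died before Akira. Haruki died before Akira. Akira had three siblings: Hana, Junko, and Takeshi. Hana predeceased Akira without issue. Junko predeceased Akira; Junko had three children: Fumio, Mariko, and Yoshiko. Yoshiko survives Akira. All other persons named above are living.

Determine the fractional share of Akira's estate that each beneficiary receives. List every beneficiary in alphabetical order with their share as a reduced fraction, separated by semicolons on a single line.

Neither parent survives and there are no descendants, so the estate passes to Akira's siblings and their issue per stirpes.
Hana left no surviving issue, so that branch lapses and is disregarded.
The estate is divided into 2 equal shares of 1/2 among Junko, Takeshi.
Junko predeceased; the 1/2 allotted to Junko's branch passes to Junko's issue by representation.
The 1/2 is divided into 3 equal shares of 1/6 among Fumio, Mariko, Yoshiko.
Fumio is living and takes 1/6.
Mariko is living and takes 1/6.
Yoshiko is living and takes 1/6.
Takeshi is living and takes 1/2.

Fumio 1/6; Mariko 1/6; Takeshi 1/2; Yoshiko 1/6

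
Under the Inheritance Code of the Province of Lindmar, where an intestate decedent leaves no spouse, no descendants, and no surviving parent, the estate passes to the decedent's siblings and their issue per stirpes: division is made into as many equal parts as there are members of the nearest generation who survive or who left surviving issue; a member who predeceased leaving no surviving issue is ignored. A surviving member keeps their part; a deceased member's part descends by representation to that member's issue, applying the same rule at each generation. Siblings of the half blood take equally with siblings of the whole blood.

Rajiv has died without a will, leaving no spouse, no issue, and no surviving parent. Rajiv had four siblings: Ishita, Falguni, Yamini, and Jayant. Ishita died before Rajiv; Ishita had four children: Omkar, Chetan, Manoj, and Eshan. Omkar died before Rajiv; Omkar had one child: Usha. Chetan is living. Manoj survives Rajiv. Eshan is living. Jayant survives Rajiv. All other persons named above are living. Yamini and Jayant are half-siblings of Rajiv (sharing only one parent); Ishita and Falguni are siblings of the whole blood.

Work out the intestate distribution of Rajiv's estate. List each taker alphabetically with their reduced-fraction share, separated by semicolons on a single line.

Chetan 1/16; Eshan 1/16; Falguni 1/4; Jayant 1/4; Manoj 1/16; Usha 1/16; Yamini 1/4

No spouse, descendants, or parent survives, so the estate passes to Rajiv's siblings per stirpes.
Half-blood and whole-blood siblings take equally under the stated rule.
The estate is divided into 4 equal shares of 1/4 among Ishita, Falguni, Yamini, Jayant.
Ishita predeceased; the 1/4 allotted to Ishita's branch passes to Ishita's issue by representation.
The 1/4 is divided into 4 equal shares of 1/16 among Omkar, Chetan, Manoj, Eshan.
Omkar predeceased; the 1/16 allotted to Omkar's branch passes to Omkar's issue by representation.
Usha is the sole taker at this level and receives the full 1/16.
Chetan is living and takes 1/16.
Manoj is living and takes 1/16.
Eshan is living and takes 1/16.
Falguni is living and takes 1/4.
Yamini is living and takes 1/4.
Jayant is living and takes 1/4.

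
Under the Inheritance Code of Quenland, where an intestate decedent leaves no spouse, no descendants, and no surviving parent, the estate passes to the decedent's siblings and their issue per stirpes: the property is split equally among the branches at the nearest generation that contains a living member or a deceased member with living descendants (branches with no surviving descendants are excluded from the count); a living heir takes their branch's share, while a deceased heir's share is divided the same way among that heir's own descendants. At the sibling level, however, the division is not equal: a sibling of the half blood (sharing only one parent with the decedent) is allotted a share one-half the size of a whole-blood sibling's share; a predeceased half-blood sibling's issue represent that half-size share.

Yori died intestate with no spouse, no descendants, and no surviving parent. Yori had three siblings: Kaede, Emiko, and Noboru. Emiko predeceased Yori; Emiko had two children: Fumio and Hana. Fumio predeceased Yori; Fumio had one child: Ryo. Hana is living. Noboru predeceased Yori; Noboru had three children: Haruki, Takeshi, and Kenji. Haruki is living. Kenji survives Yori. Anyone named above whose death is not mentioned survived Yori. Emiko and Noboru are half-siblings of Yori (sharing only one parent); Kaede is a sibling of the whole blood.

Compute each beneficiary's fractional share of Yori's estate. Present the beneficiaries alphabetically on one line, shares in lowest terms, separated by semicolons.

Hana 1/8; Haruki 1/12; Kaede 1/2; Kenji 1/12; Ryo 1/8; Takeshi 1/12

No spouse, descendants, or parent survives, so the estate passes to Yori's siblings per stirpes.
Half-blood siblings count for one-half the weight of whole-blood siblings at the initial division.
Dividing 1 in proportion to weights (total weight 2): Kaede (weight 1) → 1/2; Emiko (weight 1/2) → 1/4; Noboru (weight 1/2) → 1/4.
Kaede is living and takes 1/2.
Emiko predeceased; the 1/4 allotted to Emiko's branch passes to Emiko's issue by representation.
The 1/4 is divided into 2 equal shares of 1/8 among Fumio, Hana.
Fumio predeceased; the 1/8 allotted to Fumio's branch passes to Fumio's issue by representation.
Ryo is the sole taker at this level and receives the full 1/8.
Hana is living and takes 1/8.
Noboru predeceased; the 1/4 allotted to Noboru's branch passes to Noboru's issue by representation.
The 1/4 is divided into 3 equal shares of 1/12 among Haruki, Takeshi, Kenji.
Haruki is living and takes 1/12.
Takeshi is living and takes 1/12.
Kenji is living and takes 1/12.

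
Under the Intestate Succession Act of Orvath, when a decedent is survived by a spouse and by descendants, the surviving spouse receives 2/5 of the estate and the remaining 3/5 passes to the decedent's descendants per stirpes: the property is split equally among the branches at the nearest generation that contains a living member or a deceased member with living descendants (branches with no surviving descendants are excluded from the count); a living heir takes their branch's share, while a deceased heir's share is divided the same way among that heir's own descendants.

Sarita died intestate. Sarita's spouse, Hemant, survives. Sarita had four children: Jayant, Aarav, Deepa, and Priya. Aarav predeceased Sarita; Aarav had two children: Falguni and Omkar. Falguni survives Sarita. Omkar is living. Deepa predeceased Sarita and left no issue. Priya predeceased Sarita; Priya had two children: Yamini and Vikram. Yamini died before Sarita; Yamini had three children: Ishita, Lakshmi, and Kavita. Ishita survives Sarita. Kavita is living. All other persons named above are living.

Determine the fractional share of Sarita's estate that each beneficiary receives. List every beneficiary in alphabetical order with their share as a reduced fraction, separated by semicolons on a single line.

Falguni 1/10; Hemant 2/5; Ishita 1/30; Jayant 1/5; Kavita 1/30; Lakshmi 1/30; Omkar 1/10; Vikram 1/10

Hemant, as surviving spouse, takes 2/5.
The remaining 3/5 passes to Sarita's descendants per stirpes.
Deepa left no surviving issue, so that branch lapses and is disregarded.
The 3/5 is divided into 3 equal shares of 1/5 among Jayant, Aarav, Priya.
Jayant is living and takes 1/5.
Aarav predeceased; the 1/5 allotted to Aarav's branch passes to Aarav's issue by representation.
The 1/5 is divided into 2 equal shares of 1/10 among Falguni, Omkar.
Falguni is living and takes 1/10.
Omkar is living and takes 1/10.
Priya predeceased; the 1/5 allotted to Priya's branch passes to Priya's issue by representation.
The 1/5 is divided into 2 equal shares of 1/10 among Yamini, Vikram.
Yamini predeceased; the 1/10 allotted to Yamini's branch passes to Yamini's issue by representation.
The 1/10 is divided into 3 equal shares of 1/30 among Ishita, Lakshmi, Kavita.
Ishita is living and takes 1/30.
Lakshmi is living and takes 1/30.
Kavita is living and takes 1/30.
Vikram is living and takes 1/10.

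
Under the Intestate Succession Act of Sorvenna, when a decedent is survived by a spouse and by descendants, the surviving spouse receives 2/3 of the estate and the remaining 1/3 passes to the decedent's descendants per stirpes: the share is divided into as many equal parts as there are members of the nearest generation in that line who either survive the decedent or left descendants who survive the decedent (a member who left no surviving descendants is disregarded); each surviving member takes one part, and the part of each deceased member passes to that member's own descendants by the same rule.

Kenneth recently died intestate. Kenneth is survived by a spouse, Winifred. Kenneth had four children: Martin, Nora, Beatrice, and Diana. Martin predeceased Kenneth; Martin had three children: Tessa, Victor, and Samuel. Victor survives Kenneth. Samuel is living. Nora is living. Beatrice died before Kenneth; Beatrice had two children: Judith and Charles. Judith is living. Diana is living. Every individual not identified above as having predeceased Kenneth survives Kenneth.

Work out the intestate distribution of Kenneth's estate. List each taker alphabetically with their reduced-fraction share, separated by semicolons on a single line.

Charles 1/24; Diana 1/12; Judith 1/24; Nora 1/12; Samuel 1/36; Tessa 1/36; Victor 1/36; Winifred 2/3

Winifred, as surviving spouse, takes 2/3.
The remaining 1/3 passes to Kenneth's descendants per stirpes.
The 1/3 is divided into 4 equal shares of 1/12 among Martin, Nora, Beatrice, Diana.
Martin predeceased; the 1/12 allotted to Martin's branch passes to Martin's issue by representation.
The 1/12 is divided into 3 equal shares of 1/36 among Tessa, Victor, Samuel.
Tessa is living and takes 1/36.
Victor is living and takes 1/36.
Samuel is living and takes 1/36.
Nora is living and takes 1/12.
Beatrice predeceased; the 1/12 allotted to Beatrice's branch passes to Beatrice's issue by representation.
The 1/12 is divided into 2 equal shares of 1/24 among Judith, Charles.
Judith is living and takes 1/24.
Charles is living and takes 1/24.
Diana is living and takes 1/12.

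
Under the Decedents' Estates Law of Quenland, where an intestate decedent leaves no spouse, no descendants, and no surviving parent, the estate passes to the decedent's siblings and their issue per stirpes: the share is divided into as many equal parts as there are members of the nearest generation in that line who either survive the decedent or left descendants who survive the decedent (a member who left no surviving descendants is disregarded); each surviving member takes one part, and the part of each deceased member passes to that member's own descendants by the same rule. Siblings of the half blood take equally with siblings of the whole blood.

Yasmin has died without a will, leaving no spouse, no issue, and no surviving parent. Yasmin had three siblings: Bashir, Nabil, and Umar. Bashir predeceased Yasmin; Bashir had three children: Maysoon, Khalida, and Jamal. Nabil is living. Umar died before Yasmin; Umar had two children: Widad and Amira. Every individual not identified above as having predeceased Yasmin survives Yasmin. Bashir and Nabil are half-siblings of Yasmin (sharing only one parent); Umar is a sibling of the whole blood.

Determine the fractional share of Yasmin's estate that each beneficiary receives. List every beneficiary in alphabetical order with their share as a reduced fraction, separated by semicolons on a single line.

No spouse, descendants, or parent survives, so the estate passes to Yasmin's siblings per stirpes.
Half-blood and whole-blood siblings take equally under the stated rule.
The estate is divided into 3 equal shares of 1/3 among Bashir, Nabil, Umar.
Bashir predeceased; the 1/3 allotted to Bashir's branch passes to Bashir's issue by representation.
The 1/3 is divided into 3 equal shares of 1/9 among Maysoon, Khalida, Jamal.
Maysoon is living and takes 1/9.
Khalida is living and takes 1/9.
Jamal is living and takes 1/9.
Nabil is living and takes 1/3.
Umar predeceased; the 1/3 allotted to Umar's branch passes to Umar's issue by representation.
The 1/3 is divided into 2 equal shares of 1/6 among Widad, Amira.
Widad is living and takes 1/6.
Amira is living and takes 1/6.

Amira 1/6; Jamal 1/9; Khalida 1/9; Maysoon 1/9; Nabil 1/3; Widad 1/6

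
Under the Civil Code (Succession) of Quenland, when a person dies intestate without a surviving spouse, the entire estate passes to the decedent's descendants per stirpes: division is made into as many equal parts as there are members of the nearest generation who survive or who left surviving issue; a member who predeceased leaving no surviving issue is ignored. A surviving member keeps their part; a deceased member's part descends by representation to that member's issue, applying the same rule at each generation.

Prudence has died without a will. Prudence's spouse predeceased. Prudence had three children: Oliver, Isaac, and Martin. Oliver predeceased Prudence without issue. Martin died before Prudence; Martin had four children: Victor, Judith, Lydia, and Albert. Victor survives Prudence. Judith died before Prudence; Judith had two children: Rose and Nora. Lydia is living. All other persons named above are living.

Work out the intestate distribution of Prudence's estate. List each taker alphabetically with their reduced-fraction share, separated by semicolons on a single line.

Albert 1/8; Isaac 1/2; Lydia 1/8; Nora 1/16; Rose 1/16; Victor 1/8

There is no surviving spouse, so the entire estate passes to Prudence's descendants per stirpes.
Oliver left no surviving issue, so that branch lapses and is disregarded.
The estate is divided into 2 equal shares of 1/2 among Isaac, Martin.
Isaac is living and takes 1/2.
Martin predeceased; the 1/2 allotted to Martin's branch passes to Martin's issue by representation.
The 1/2 is divided into 4 equal shares of 1/8 among Victor, Judith, Lydia, Albert.
Victor is living and takes 1/8.
Judith predeceased; the 1/8 allotted to Judith's branch passes to Judith's issue by representation.
The 1/8 is divided into 2 equal shares of 1/16 among Rose, Nora.
Rose is living and takes 1/16.
Nora is living and takes 1/16.
Lydia is living and takes 1/8.
Albert is living and takes 1/8.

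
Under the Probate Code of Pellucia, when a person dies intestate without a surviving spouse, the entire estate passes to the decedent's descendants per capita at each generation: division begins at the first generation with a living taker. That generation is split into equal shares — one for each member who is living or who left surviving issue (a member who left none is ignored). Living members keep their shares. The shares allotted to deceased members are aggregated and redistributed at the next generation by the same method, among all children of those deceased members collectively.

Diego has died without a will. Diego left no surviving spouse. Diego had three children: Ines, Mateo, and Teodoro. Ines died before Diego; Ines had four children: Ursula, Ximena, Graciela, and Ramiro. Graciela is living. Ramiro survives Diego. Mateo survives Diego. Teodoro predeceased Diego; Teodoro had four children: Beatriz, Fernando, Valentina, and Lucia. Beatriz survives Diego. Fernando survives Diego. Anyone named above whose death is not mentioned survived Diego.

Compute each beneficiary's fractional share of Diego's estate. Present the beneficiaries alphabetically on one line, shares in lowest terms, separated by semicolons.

There is no surviving spouse, so the entire estate passes to Diego's descendants per capita at each generation.
At generation 1 (Ines, Mateo, Teodoro) there are 3 shares of (1)/3 = 1/3 each.
Living: Mateo — each takes 1/3.
Deceased: Ines and Teodoro. Their combined 2/3 is pooled and carried to generation 2.
At generation 2 (Ursula, Ximena, Graciela, Ramiro, Beatriz, Fernando, Valentina, Lucia) there are 8 shares of (2/3)/8 = 1/12 each.
Living: Ursula, Ximena, Graciela, Ramiro, Beatriz, Fernando, Valentina, and Lucia — each takes 1/12.

Beatriz 1/12; Fernando 1/12; Graciela 1/12; Lucia 1/12; Mateo 1/3; Ramiro 1/12; Ursula 1/12; Valentina 1/12; Ximena 1/12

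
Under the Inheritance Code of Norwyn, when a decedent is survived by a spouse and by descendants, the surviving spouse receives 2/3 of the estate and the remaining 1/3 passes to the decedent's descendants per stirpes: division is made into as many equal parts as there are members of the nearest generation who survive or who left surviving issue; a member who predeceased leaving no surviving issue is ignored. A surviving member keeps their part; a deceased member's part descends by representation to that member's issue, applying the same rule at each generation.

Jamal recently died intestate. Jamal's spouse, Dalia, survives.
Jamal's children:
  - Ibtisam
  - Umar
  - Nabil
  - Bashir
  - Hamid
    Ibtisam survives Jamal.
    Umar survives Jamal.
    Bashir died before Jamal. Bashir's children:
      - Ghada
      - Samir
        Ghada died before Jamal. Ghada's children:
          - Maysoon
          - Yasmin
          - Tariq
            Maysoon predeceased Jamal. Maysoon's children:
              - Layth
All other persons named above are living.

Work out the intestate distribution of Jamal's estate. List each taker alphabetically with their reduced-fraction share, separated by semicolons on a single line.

Dalia, as surviving spouse, takes 2/3.
The remaining 1/3 passes to Jamal's descendants per stirpes.
The 1/3 is divided into 5 equal shares of 1/15 among Ibtisam, Umar, Nabil, Bashir, Hamid.
Ibtisam is living and takes 1/15.
Umar is living and takes 1/15.
Nabil is living and takes 1/15.
Bashir predeceased; the 1/15 allotted to Bashir's branch passes to Bashir's issue by representation.
The 1/15 is divided into 2 equal shares of 1/30 among Ghada, Samir.
Ghada predeceased; the 1/30 allotted to Ghada's branch passes to Ghada's issue by representation.
The 1/30 is divided into 3 equal shares of 1/90 among Maysoon, Yasmin, Tariq.
Maysoon predeceased; the 1/90 allotted to Maysoon's branch passes to Maysoon's issue by representation.
Layth is the sole taker at this level and receives the full 1/90.
Yasmin is living and takes 1/90.
Tariq is living and takes 1/90.
Samir is living and takes 1/30.
Hamid is living and takes 1/15.

Dalia 2/3; Hamid 1/15; Ibtisam 1/15; Layth 1/90; Nabil 1/15; Samir 1/30; Tariq 1/90; Umar 1/15; Yasmin 1/90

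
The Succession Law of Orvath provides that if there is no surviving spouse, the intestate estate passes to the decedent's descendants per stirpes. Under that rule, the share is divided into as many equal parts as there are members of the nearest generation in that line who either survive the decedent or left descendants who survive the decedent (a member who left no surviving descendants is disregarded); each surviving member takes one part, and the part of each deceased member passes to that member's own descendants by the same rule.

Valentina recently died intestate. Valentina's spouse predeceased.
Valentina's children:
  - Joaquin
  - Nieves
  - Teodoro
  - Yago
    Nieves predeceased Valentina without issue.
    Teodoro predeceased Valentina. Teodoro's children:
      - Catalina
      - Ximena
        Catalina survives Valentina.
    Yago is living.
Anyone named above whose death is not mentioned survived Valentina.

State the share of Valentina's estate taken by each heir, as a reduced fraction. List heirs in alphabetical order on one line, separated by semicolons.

Catalina 1/6; Joaquin 1/3; Ximena 1/6; Yago 1/3

There is no surviving spouse, so the entire estate passes to Valentina's descendants per stirpes.
Nieves left no surviving issue, so that branch lapses and is disregarded.
The estate is divided into 3 equal shares of 1/3 among Joaquin, Teodoro, Yago.
Joaquin is living and takes 1/3.
Teodoro predeceased; the 1/3 allotted to Teodoro's branch passes to Teodoro's issue by representation.
The 1/3 is divided into 2 equal shares of 1/6 among Catalina, Ximena.
Catalina is living and takes 1/6.
Ximena is living and takes 1/6.
Yago is living and takes 1/3.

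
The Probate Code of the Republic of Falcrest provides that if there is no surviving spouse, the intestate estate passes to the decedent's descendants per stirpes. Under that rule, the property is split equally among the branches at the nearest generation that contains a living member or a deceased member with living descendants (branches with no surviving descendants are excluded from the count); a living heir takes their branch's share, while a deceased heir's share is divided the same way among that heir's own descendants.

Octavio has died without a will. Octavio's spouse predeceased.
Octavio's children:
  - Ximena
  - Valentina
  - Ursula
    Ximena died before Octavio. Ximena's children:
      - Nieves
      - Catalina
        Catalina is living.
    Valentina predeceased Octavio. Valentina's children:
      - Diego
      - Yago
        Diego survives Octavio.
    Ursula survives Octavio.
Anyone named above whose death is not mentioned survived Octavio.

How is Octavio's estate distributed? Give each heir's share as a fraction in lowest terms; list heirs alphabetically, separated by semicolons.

There is no surviving spouse, so the entire estate passes to Octavio's descendants per stirpes.
The estate is divided into 3 equal shares of 1/3 among Ximena, Valentina, Ursula.
Ximena predeceased; the 1/3 allotted to Ximena's branch passes to Ximena's issue by representation.
The 1/3 is divided into 2 equal shares of 1/6 among Nieves, Catalina.
Nieves is living and takes 1/6.
Catalina is living and takes 1/6.
Valentina predeceased; the 1/3 allotted to Valentina's branch passes to Valentina's issue by representation.
The 1/3 is divided into 2 equal shares of 1/6 among Diego, Yago.
Diego is living and takes 1/6.
Yago is living and takes 1/6.
Ursula is living and takes 1/3.

Catalina 1/6; Diego 1/6; Nieves 1/6; Ursula 1/3; Yago 1/6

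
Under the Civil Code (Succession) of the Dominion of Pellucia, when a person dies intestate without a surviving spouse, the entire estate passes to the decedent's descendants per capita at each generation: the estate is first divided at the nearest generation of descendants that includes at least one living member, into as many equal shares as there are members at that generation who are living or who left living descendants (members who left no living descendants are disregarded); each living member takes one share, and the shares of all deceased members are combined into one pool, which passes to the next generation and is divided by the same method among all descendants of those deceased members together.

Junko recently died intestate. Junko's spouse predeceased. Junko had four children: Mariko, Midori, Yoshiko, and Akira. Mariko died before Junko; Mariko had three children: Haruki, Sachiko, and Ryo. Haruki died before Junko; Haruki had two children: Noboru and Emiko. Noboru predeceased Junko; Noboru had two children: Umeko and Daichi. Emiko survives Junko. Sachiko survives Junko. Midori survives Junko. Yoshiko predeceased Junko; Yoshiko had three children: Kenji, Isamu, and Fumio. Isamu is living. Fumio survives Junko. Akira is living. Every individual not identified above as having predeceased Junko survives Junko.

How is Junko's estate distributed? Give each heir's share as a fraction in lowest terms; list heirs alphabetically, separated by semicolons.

There is no surviving spouse, so the entire estate passes to Junko's descendants per capita at each generation.
At generation 1 (Mariko, Midori, Yoshiko, Akira) there are 4 shares of (1)/4 = 1/4 each.
Living: Midori and Akira — each takes 1/4.
Deceased: Mariko and Yoshiko. Their combined 1/2 is pooled and carried to generation 2.
At generation 2 (Haruki, Sachiko, Ryo, Kenji, Isamu, Fumio) there are 6 shares of (1/2)/6 = 1/12 each.
Living: Sachiko, Ryo, Kenji, Isamu, and Fumio — each takes 1/12.
Deceased: Haruki. That 1/12 share is carried to generation 3.
At generation 3 (Noboru, Emiko) there are 2 shares of (1/12)/2 = 1/24 each.
Living: Emiko — each takes 1/24.
Deceased: Noboru. That 1/24 share is carried to generation 4.
At generation 4 (Umeko, Daichi) there are 2 shares of (1/24)/2 = 1/48 each.
Living: Umeko and Daichi — each takes 1/48.

Akira 1/4; Daichi 1/48; Emiko 1/24; Fumio 1/12; Isamu 1/12; Kenji 1/12; Midori 1/4; Ryo 1/12; Sachiko 1/12; Umeko 1/48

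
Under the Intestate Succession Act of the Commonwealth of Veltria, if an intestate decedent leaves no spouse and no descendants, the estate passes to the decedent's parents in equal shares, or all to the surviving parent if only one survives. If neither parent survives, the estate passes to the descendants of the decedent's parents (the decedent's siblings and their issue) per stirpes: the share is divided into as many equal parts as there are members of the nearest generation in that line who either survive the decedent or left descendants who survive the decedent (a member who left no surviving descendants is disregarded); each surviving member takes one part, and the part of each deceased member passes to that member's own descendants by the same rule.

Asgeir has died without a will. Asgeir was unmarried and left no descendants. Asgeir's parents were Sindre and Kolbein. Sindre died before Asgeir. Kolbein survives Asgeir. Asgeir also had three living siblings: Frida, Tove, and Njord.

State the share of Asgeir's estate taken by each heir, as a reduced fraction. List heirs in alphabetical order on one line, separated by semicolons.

Kolbein 1

Only one parent, Kolbein, survives, so Kolbein takes the entire estate. The siblings take nothing because a surviving parent has priority.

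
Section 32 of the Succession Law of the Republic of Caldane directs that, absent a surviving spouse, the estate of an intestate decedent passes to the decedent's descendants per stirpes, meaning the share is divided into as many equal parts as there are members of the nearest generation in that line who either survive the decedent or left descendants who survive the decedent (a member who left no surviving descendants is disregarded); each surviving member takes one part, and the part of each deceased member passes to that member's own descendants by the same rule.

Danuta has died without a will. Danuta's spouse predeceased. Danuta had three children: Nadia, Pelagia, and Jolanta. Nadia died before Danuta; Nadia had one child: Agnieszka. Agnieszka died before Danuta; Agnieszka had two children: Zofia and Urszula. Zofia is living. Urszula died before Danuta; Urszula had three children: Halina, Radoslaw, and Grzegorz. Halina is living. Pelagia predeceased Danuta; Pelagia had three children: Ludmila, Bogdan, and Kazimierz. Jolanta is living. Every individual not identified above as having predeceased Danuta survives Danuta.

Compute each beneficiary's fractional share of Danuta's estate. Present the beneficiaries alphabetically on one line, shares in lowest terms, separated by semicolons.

There is no surviving spouse, so the entire estate passes to Danuta's descendants per stirpes.
The estate is divided into 3 equal shares of 1/3 among Nadia, Pelagia, Jolanta.
Nadia predeceased; the 1/3 allotted to Nadia's branch passes to Nadia's issue by representation.
Agnieszka's line is the sole branch at this level, so the full 1/3 passes to Agnieszka's issue by representation.
The 1/3 is divided into 2 equal shares of 1/6 among Zofia, Urszula.
Zofia is living and takes 1/6.
Urszula predeceased; the 1/6 allotted to Urszula's branch passes to Urszula's issue by representation.
The 1/6 is divided into 3 equal shares of 1/18 among Halina, Radoslaw, Grzegorz.
Halina is living and takes 1/18.
Radoslaw is living and takes 1/18.
Grzegorz is living and takes 1/18.
Pelagia predeceased; the 1/3 allotted to Pelagia's branch passes to Pelagia's issue by representation.
The 1/3 is divided into 3 equal shares of 1/9 among Ludmila, Bogdan, Kazimierz.
Ludmila is living and takes 1/9.
Bogdan is living and takes 1/9.
Kazimierz is living and takes 1/9.
Jolanta is living and takes 1/3.

Bogdan 1/9; Grzegorz 1/18; Halina 1/18; Jolanta 1/3; Kazimierz 1/9; Ludmila 1/9; Radoslaw 1/18; Zofia 1/6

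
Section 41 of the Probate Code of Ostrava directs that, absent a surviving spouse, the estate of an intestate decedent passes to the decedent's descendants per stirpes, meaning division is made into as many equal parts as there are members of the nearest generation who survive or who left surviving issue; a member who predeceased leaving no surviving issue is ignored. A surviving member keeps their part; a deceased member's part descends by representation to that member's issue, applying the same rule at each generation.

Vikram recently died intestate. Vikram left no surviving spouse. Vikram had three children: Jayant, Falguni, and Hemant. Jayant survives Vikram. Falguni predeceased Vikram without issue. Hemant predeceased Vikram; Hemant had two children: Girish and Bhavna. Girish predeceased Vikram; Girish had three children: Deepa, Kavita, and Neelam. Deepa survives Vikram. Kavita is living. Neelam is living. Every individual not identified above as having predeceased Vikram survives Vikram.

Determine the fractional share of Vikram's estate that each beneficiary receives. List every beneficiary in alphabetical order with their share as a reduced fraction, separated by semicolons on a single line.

Bhavna 1/4; Deepa 1/12; Jayant 1/2; Kavita 1/12; Neelam 1/12

There is no surviving spouse, so the entire estate passes to Vikram's descendants per stirpes.
Falguni left no surviving issue, so that branch lapses and is disregarded.
The estate is divided into 2 equal shares of 1/2 among Jayant, Hemant.
Jayant is living and takes 1/2.
Hemant predeceased; the 1/2 allotted to Hemant's branch passes to Hemant's issue by representation.
The 1/2 is divided into 2 equal shares of 1/4 among Girish, Bhavna.
Girish predeceased; the 1/4 allotted to Girish's branch passes to Girish's issue by representation.
The 1/4 is divided into 3 equal shares of 1/12 among Deepa, Kavita, Neelam.
Deepa is living and takes 1/12.
Kavita is living and takes 1/12.
Neelam is living and takes 1/12.
Bhavna is living and takes 1/4.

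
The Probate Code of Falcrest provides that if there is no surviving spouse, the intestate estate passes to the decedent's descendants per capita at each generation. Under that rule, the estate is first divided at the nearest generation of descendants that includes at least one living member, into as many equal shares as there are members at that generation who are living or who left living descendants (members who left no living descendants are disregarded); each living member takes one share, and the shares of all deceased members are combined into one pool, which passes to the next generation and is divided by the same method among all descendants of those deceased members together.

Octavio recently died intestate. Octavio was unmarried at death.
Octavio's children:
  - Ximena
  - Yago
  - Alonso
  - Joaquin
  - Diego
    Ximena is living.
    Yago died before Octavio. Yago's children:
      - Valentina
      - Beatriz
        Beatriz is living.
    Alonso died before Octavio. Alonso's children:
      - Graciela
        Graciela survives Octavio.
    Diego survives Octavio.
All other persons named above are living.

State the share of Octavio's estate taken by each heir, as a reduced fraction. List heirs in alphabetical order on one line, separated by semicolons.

Beatriz 2/15; Diego 1/5; Graciela 2/15; Joaquin 1/5; Valentina 2/15; Ximena 1/5

There is no surviving spouse, so the entire estate passes to Octavio's descendants per capita at each generation.
At generation 1 (Ximena, Yago, Alonso, Joaquin, Diego) there are 5 shares of (1)/5 = 1/5 each.
Living: Ximena, Joaquin, and Diego — each takes 1/5.
Deceased: Yago and Alonso. Their combined 2/5 is pooled and carried to generation 2.
At generation 2 (Valentina, Beatriz, Graciela) there are 3 shares of (2/5)/3 = 2/15 each.
Living: Valentina, Beatriz, and Graciela — each takes 2/15.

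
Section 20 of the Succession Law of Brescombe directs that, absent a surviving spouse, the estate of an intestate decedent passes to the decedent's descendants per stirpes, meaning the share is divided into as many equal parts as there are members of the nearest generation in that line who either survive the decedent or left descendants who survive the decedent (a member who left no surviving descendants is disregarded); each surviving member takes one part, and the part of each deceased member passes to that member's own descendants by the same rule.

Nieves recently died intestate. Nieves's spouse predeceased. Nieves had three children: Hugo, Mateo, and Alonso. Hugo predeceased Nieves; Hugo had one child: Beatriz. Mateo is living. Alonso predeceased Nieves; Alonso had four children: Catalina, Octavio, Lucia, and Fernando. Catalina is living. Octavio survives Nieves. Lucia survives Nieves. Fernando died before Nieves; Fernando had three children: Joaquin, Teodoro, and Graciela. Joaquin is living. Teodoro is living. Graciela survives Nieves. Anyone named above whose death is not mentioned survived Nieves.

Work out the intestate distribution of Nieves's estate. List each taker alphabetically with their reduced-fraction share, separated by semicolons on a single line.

There is no surviving spouse, so the entire estate passes to Nieves's descendants per stirpes.
The estate is divided into 3 equal shares of 1/3 among Hugo, Mateo, Alonso.
Hugo predeceased; the 1/3 allotted to Hugo's branch passes to Hugo's issue by representation.
Beatriz is the sole taker at this level and receives the full 1/3.
Mateo is living and takes 1/3.
Alonso predeceased; the 1/3 allotted to Alonso's branch passes to Alonso's issue by representation.
The 1/3 is divided into 4 equal shares of 1/12 among Catalina, Octavio, Lucia, Fernando.
Catalina is living and takes 1/12.
Octavio is living and takes 1/12.
Lucia is living and takes 1/12.
Fernando predeceased; the 1/12 allotted to Fernando's branch passes to Fernando's issue by representation.
The 1/12 is divided into 3 equal shares of 1/36 among Joaquin, Teodoro, Graciela.
Joaquin is living and takes 1/36.
Teodoro is living and takes 1/36.
Graciela is living and takes 1/36.

Beatriz 1/3; Catalina 1/12; Graciela 1/36; Joaquin 1/36; Lucia 1/12; Mateo 1/3; Octavio 1/12; Teodoro 1/36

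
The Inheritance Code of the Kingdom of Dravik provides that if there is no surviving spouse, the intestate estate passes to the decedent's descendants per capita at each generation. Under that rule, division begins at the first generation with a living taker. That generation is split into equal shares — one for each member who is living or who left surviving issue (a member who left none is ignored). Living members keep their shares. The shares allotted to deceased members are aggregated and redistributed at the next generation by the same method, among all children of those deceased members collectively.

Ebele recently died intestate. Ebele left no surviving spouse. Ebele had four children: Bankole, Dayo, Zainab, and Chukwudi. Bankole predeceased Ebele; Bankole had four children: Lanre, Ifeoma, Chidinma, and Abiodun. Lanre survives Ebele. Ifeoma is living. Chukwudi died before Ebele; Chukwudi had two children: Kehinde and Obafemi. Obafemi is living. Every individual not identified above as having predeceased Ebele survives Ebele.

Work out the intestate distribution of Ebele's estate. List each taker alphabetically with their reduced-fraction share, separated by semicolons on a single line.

There is no surviving spouse, so the entire estate passes to Ebele's descendants per capita at each generation.
At generation 1 (Bankole, Dayo, Zainab, Chukwudi) there are 4 shares of (1)/4 = 1/4 each.
Living: Dayo and Zainab — each takes 1/4.
Deceased: Bankole and Chukwudi. Their combined 1/2 is pooled and carried to generation 2.
At generation 2 (Lanre, Ifeoma, Chidinma, Abiodun, Kehinde, Obafemi) there are 6 shares of (1/2)/6 = 1/12 each.
Living: Lanre, Ifeoma, Chidinma, Abiodun, Kehinde, and Obafemi — each takes 1/12.

Abiodun 1/12; Chidinma 1/12; Dayo 1/4; Ifeoma 1/12; Kehinde 1/12; Lanre 1/12; Obafemi 1/12; Zainab 1/4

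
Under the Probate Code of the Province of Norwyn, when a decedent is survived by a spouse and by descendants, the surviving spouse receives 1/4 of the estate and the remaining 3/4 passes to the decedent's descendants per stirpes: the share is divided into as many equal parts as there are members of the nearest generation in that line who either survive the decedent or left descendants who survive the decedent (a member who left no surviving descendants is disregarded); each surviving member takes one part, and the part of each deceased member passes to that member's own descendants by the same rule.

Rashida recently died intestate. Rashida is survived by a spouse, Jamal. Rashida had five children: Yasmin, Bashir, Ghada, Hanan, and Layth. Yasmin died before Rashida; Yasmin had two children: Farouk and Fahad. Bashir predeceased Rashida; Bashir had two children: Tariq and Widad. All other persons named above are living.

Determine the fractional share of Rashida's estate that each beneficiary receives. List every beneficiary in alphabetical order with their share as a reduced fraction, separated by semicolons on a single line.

Jamal, as surviving spouse, takes 1/4.
The remaining 3/4 passes to Rashida's descendants per stirpes.
The 3/4 is divided into 5 equal shares of 3/20 among Yasmin, Bashir, Ghada, Hanan, Layth.
Yasmin predeceased; the 3/20 allotted to Yasmin's branch passes to Yasmin's issue by representation.
The 3/20 is divided into 2 equal shares of 3/40 among Farouk, Fahad.
Farouk is living and takes 3/40.
Fahad is living and takes 3/40.
Bashir predeceased; the 3/20 allotted to Bashir's branch passes to Bashir's issue by representation.
The 3/20 is divided into 2 equal shares of 3/40 among Tariq, Widad.
Tariq is living and takes 3/40.
Widad is living and takes 3/40.
Ghada is living and takes 3/20.
Hanan is living and takes 3/20.
Layth is living and takes 3/20.

Fahad 3/40; Farouk 3/40; Ghada 3/20; Hanan 3/20; Jamal 1/4; Layth 3/20; Tariq 3/40; Widad 3/40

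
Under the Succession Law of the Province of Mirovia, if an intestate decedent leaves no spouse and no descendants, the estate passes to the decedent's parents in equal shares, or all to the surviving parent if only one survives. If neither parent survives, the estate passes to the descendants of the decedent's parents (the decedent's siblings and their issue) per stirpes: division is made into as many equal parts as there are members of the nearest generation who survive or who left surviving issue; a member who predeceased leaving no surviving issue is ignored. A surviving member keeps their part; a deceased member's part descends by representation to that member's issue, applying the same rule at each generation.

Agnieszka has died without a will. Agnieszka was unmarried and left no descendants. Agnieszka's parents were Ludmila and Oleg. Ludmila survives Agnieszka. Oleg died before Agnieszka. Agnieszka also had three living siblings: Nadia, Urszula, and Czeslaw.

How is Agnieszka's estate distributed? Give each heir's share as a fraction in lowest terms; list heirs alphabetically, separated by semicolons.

Ludmila 1

Only one parent, Ludmila, survives, so Ludmila takes the entire estate. The siblings take nothing because a surviving parent has priority.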